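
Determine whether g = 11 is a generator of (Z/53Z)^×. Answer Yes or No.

No

φ(53) = 53 − 1 = 52 = 2^2 · 13.
11 is a primitive root mod 53 iff 11^(φ(53)/q) ≢ 1 for every prime q | φ(53), i.e. q ∈ {2, 13}.
11^26 ≡ 1 (mod 53)  [q = 2: ≡ 1 ✗]
11^4 ≡ 13 (mod 53)  [q = 13: ≢ 1 ✓]
The check at q = 2 fails, so 11 generates a proper subgroup.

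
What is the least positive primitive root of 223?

3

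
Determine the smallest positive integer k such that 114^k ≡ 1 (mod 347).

173

The order of 114 must divide φ(347) = 347 − 1 = 346 = 2 · 173.
Divisors of 346: 1, 2, 173, 346.
Test each divisor d:
114^1 ≡ 114 (mod 347)
114^2 ≡ 157 (mod 347)
114^173 ≡ 1 (mod 347) ✓
The smallest such exponent is 173, so the order of 114 is 173.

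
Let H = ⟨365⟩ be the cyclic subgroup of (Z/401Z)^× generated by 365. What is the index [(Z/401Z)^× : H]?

ord(365) | φ(401) = 401 − 1 = 400 = 2^4 · 5^2.
Divisors of 400: 1, 2, 4, 5, 8, 10, 16, 20, 25, 40, 50, 80, 100, 200, 400.
Compute 365^d (mod 401) for the divisors d until we hit 1:
365^1 ≡ 365 (mod 401)
365^2 ≡ 93 (mod 401)
365^4 ≡ 228 (mod 401)
365^5 ≡ 213 (mod 401)
365^8 ≡ 255 (mod 401)
365^10 ≡ 56 (mod 401)
365^16 ≡ 63 (mod 401)
365^20 ≡ 329 (mod 401)
365^25 ≡ 303 (mod 401)
365^40 ≡ 372 (mod 401)
365^50 ≡ 381 (mod 401)
365^80 ≡ 39 (mod 401)
365^100 ≡ 400 (mod 401)
365^200 ≡ 1 (mod 401) ✓
Thus |⟨365⟩| = ord(365) = 200.
[(Z/401Z)^× : ⟨365⟩] = 400/200 = 2.

2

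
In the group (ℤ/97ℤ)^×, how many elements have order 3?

φ(97) = 97 − 1 = 96 = 2^5 · 3.
(Z/97Z)^× is cyclic (|G| = 96); a cyclic group of order m has exactly φ(d) elements of each order d | m, and none otherwise.
3 | 96, and φ(3) = 3 − 1 = 2.

2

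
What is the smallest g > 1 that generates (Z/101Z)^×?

φ(101) = 101 − 1 = 100 = 2^2 · 5^2.
Test candidates g = 2, 3, … against the prime factors q ∈ {2, 5} of φ(101): g is a generator iff g^(100/q) ≢ 1 for every such q.
g = 2: 2^50 ≡ 100; 2^20 ≡ 95 — none is 1, so 2 is a primitive root.
Hence the least primitive root of 101 is 2.

2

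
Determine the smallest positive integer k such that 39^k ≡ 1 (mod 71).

14

By Lagrange's theorem, ord_71(39) divides φ(71) = 71 − 1 = 70 = 2 · 5 · 7.
Divisors of 70: 1, 2, 5, 7, 10, 14, 35, 70.
Check 39^d mod 71 for each divisor in increasing order:
39^1 ≡ 39 (mod 71)
39^2 ≡ 30 (mod 71)
39^5 ≡ 26 (mod 71)
39^7 ≡ 70 (mod 71)
39^10 ≡ 37 (mod 71)
39^14 ≡ 1 (mod 71) ✓
The smallest such exponent is 14, so the order of 39 is 14.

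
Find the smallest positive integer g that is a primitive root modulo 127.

3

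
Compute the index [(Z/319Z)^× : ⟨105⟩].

2

By Lagrange's theorem, ord_319(105) divides φ(319) = φ(11·29) = (11−1)·(29−1) = 10·28 = 280 = 2^3 · 5 · 7.
Divisors of 280: 1, 2, 4, 5, 7, 8, 10, 14, 20, 28, 35, 40, 56, 70, 140, 280.
Test each divisor d:
105^1 ≡ 105 (mod 319)
105^2 ≡ 179 (mod 319)
105^4 ≡ 141 (mod 319)
105^5 ≡ 131 (mod 319)
105^7 ≡ 162 (mod 319)
105^8 ≡ 103 (mod 319)
105^10 ≡ 254 (mod 319)
105^14 ≡ 86 (mod 319)
105^20 ≡ 78 (mod 319)
105^28 ≡ 59 (mod 319)
105^35 ≡ 307 (mod 319)
105^40 ≡ 23 (mod 319)
105^56 ≡ 291 (mod 319)
105^70 ≡ 144 (mod 319)
105^140 ≡ 1 (mod 319) ✓
Thus |⟨105⟩| = ord(105) = 140.
[(Z/319Z)^× : ⟨105⟩] = 280/140 = 2.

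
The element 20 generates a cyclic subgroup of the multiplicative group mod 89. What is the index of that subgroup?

2

By Lagrange's theorem, ord_89(20) divides φ(89) = 89 − 1 = 88 = 2^3 · 11.
Divisors of 88: 1, 2, 4, 8, 11, 22, 44, 88.
Compute 20^d (mod 89) for the divisors d until we hit 1:
20^1 ≡ 20
20^2 ≡ 44
20^4 ≡ 67
20^8 ≡ 39
20^11 ≡ 55
20^22 ≡ 88
20^44 ≡ 1
So ord_89(20) = 44, hence |⟨20⟩| = 44.
Index = |(Z/89Z)^×| / |⟨20⟩| = 88 / 44 = 2.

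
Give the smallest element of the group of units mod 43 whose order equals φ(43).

3

φ(43) = 43 − 1 = 42 = 2 · 3 · 7.
Test candidates g = 2, 3, … against the prime factors q ∈ {2, 3, 7} of φ(43): g is a generator iff g^(42/q) ≢ 1 for every such q.
g = 2: 2^21 ≡ 42; 2^14 ≡ 1 — hits 1, so not a primitive root.
g = 3: 3^21 ≡ 42; 3^14 ≡ 36; 3^6 ≡ 41 — none is 1, so 3 is a primitive root.
So 3 is the smallest generator of (Z/43Z)^×.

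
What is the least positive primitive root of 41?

φ(41) = 41 − 1 = 40 = 2^3 · 5.
Test candidates g = 2, 3, … against the prime factors q ∈ {2, 5} of φ(41): g is a generator iff g^(40/q) ≢ 1 for every such q.
g = 2: 2^20 ≡ 1 — hits 1, so not a primitive root.
g = 3: 3^20 ≡ 40; 3^8 ≡ 1 — hits 1, so not a primitive root.
g = 4: 4^20 ≡ 1 — hits 1, so not a primitive root.
g = 5: 5^20 ≡ 1 — hits 1, so not a primitive root.
g = 6: 6^20 ≡ 40; 6^8 ≡ 10 — none is 1, so 6 is a primitive root.
The smallest primitive root modulo 41 is 6.

6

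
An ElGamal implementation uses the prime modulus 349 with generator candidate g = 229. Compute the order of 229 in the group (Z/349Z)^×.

ord(229) | φ(349) = 349 − 1 = 348 = 2^2 · 3 · 29.
Divisors of 348: 1, 2, 3, 4, 6, 12, 29, 58, 87, 116, 174, 348.
Evaluate successive powers at the divisors of 348:
229^1 ≡ 229
229^2 ≡ 91
229^3 ≡ 248
229^4 ≡ 254
229^6 ≡ 80
229^12 ≡ 118
229^29 ≡ 24
229^58 ≡ 227
229^87 ≡ 213
229^116 ≡ 226
229^174 ≡ 348
229^348 ≡ 1
So ord_349(229) = 348.

348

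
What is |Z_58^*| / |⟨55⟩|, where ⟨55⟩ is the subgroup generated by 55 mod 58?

1

The order of 55 must divide φ(58) = φ(2)·φ(29) = 1·28 = 28 = 2^2 · 7.
Divisors of 28: 1, 2, 4, 7, 14, 28.
Compute 55^d (mod 58) for the divisors d until we hit 1:
55^1 ≡ 55 (mod 58)
55^2 ≡ 9 (mod 58)
55^4 ≡ 23 (mod 58)
55^7 ≡ 17 (mod 58)
55^14 ≡ 57 (mod 58)
55^28 ≡ 1 (mod 58) ✓
So ord_58(55) = 28, hence |⟨55⟩| = 28.
[(Z/58Z)^× : ⟨55⟩] = 28/28 = 1.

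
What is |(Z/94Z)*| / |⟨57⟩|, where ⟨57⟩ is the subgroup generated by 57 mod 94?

1

The order of 57 must divide φ(94) = φ(2)·φ(47) = 1·46 = 46 = 2 · 23.
Divisors of 46: 1, 2, 23, 46.
Check 57^d mod 94 for each divisor in increasing order:
57^1 ≡ 57
57^2 ≡ 53
57^23 ≡ 93
57^46 ≡ 1
So ord_94(57) = 46, hence |⟨57⟩| = 46.
The index is φ(94) / ord(57) = 46 / 46 = 1.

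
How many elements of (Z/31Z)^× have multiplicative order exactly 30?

φ(31) = 31 − 1 = 30 = 2 · 3 · 5.
In a cyclic group of order 30, there are φ(d) elements of order d for each divisor d of 30, and zero for non-divisors.
30 = 2 · 3 · 5 divides 30, and φ(30) = 8.

8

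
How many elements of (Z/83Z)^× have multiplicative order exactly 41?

φ(83) = 83 − 1 = 82 = 2 · 41.
In a cyclic group of order 82, there are φ(d) elements of order d for each divisor d of 82, and zero for non-divisors.
41 | 82, and φ(41) = 41 − 1 = 40.

40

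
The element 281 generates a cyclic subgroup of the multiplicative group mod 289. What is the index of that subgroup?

2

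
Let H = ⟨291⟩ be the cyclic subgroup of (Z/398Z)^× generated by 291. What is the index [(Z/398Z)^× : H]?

66

Since 291 ∈ (Z/398Z)^×, its order divides φ(398) = φ(2)·φ(199) = 1·198 = 198 = 2 · 3^2 · 11.
Divisors of 198: 1, 2, 3, 6, 9, 11, 18, 22, 33, 66, 99, 198.
Check 291^d mod 398 for each divisor in increasing order:
291^1 ≡ 291 (mod 398)
291^2 ≡ 305 (mod 398)
291^3 ≡ 1 (mod 398) ✓
The order of 291 is 3, so the subgroup it generates has 3 elements.
[(Z/398Z)^× : ⟨291⟩] = 198/3 = 66.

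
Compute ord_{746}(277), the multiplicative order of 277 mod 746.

124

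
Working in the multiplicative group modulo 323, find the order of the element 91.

144

The order of 91 must divide φ(323) = φ(17·19) = (17−1)·(19−1) = 16·18 = 288 = 2^5 · 3^2.
Divisors of 288: 1, 2, 3, 4, 6, 8, 9, 12, 16, 18, 24, 32, 36, 48, 72, 96, 144, 288.
Evaluate successive powers at the divisors of 288:
91^1 ≡ 91 (mod 323)
91^2 ≡ 206 (mod 323)
91^3 ≡ 12 (mod 323)
91^4 ≡ 123 (mod 323)
91^6 ≡ 144 (mod 323)
91^8 ≡ 271 (mod 323)
91^9 ≡ 113 (mod 323)
91^12 ≡ 64 (mod 323)
91^16 ≡ 120 (mod 323)
91^18 ≡ 172 (mod 323)
91^24 ≡ 220 (mod 323)
91^32 ≡ 188 (mod 323)
91^36 ≡ 191 (mod 323)
91^48 ≡ 273 (mod 323)
91^72 ≡ 305 (mod 323)
91^96 ≡ 239 (mod 323)
91^144 ≡ 1 (mod 323) ✓
Therefore the multiplicative order of 91 modulo 323 is 144.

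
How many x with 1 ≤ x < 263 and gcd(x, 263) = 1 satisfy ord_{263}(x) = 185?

φ(263) = 263 − 1 = 262 = 2 · 131.
In a cyclic group of order 262, there are φ(d) elements of order d for each divisor d of 262, and zero for non-divisors.
Since 185 ∤ 262, the count is 0.

0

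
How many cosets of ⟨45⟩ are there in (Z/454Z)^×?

1

ord(45) | φ(454) = φ(2)·φ(227) = 1·226 = 226 = 2 · 113.
Divisors of 226: 1, 2, 113, 226.
Compute 45^d (mod 454) for the divisors d until we hit 1:
45^1 ≡ 45 (mod 454)
45^2 ≡ 209 (mod 454)
45^113 ≡ 453 (mod 454)
45^226 ≡ 1 (mod 454) ✓
Thus |⟨45⟩| = ord(45) = 226.
[(Z/454Z)^× : ⟨45⟩] = 226/226 = 1.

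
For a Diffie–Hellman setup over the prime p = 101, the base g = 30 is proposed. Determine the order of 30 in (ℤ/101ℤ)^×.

Since 30 ∈ (Z/101Z)^×, its order divides φ(101) = 101 − 1 = 100 = 2^2 · 5^2.
Divisors of 100: 1, 2, 4, 5, 10, 20, 25, 50, 100.
Compute 30^d (mod 101) for the divisors d until we hit 1:
30^1 ≡ 30
30^2 ≡ 92
30^4 ≡ 81
30^5 ≡ 6
30^10 ≡ 36
30^20 ≡ 84
30^25 ≡ 100
30^50 ≡ 1
The smallest such exponent is 50, so the order of 30 is 50.

50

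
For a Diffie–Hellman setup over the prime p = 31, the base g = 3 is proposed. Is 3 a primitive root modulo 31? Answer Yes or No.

φ(31) = 31 − 1 = 30 = 2 · 3 · 5.
An element g generates (Z/31Z)^× iff g^(30/q) ≢ 1 (mod 31) for each prime q ∈ {2, 3, 5}.
3^15 ≡ 30 (mod 31)  [q = 2: ≢ 1 ✓]
3^10 ≡ 25 (mod 31)  [q = 3: ≢ 1 ✓]
3^6 ≡ 16 (mod 31)  [q = 5: ≢ 1 ✓]
Every test exponent gives a nontrivial residue, hence 3 generates the full group.

Yes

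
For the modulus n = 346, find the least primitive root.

3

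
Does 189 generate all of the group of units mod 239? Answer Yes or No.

φ(239) = 239 − 1 = 238 = 2 · 7 · 17.
It suffices to check that the order of 189 is not a proper divisor of 238: compute 189^(238/q) for q ∈ {2, 7, 17}.
189^119 ≡ 238 (mod 239)  [q = 2: ≢ 1 ✓]
189^34 ≡ 10 (mod 239)  [q = 7: ≢ 1 ✓]
189^14 ≡ 67 (mod 239)  [q = 17: ≢ 1 ✓]
All checks pass, so 189 has order 238 and is a primitive root modulo 239.

Yes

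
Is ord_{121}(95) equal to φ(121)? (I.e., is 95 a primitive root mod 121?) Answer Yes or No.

Yes

φ(121) = φ(11^2) = 11·(11−1) = 110 = 2 · 5 · 11.
95 is a primitive root mod 121 iff 95^(φ(121)/q) ≢ 1 for every prime q | φ(121), i.e. q ∈ {2, 5, 11}.
95^55 ≡ 120 (mod 121)  [q = 2: ≢ 1 ✓]
95^22 ≡ 27 (mod 121)  [q = 5: ≢ 1 ✓]
95^10 ≡ 45 (mod 121)  [q = 11: ≢ 1 ✓]
All checks pass, so 95 has order 110 and is a primitive root modulo 121.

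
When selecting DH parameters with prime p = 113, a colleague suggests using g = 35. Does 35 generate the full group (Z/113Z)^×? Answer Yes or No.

No

φ(113) = 113 − 1 = 112 = 2^4 · 7.
Test 35^(112/q) mod 113 for each prime factor q of 112:
35^56 ≡ 112 (mod 113)  [q = 2: ≢ 1 ✓]
35^16 ≡ 1 (mod 113)  [q = 7: ≡ 1 ✗]
35^16 ≡ 1 shows ord(35) | 16, strictly less than φ(113); not a primitive root.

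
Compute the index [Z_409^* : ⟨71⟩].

By Lagrange's theorem, ord_409(71) divides φ(409) = 409 − 1 = 408 = 2^3 · 3 · 17.
Divisors of 408: 1, 2, 3, 4, 6, 8, 12, 17, 24, 34, 51, 68, 102, 136, 204, 408.
Evaluate successive powers at the divisors of 408:
71^1 ≡ 71 (mod 409)
71^2 ≡ 133 (mod 409)
71^3 ≡ 36 (mod 409)
71^4 ≡ 102 (mod 409)
71^6 ≡ 69 (mod 409)
71^8 ≡ 179 (mod 409)
71^12 ≡ 262 (mod 409)
71^17 ≡ 53 (mod 409)
71^24 ≡ 341 (mod 409)
71^34 ≡ 355 (mod 409)
71^51 ≡ 1 (mod 409) ✓
Thus |⟨71⟩| = ord(71) = 51.
[(Z/409Z)^× : ⟨71⟩] = 408/51 = 8.

8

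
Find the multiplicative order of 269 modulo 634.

316

By Lagrange's theorem, ord_634(269) divides φ(634) = φ(2)·φ(317) = 1·316 = 316 = 2^2 · 79.
Divisors of 316: 1, 2, 4, 79, 158, 316.
Test each divisor d:
269^1 ≡ 269 (mod 634)
269^2 ≡ 85 (mod 634)
269^4 ≡ 251 (mod 634)
269^79 ≡ 431 (mod 634)
269^158 ≡ 633 (mod 634)
269^316 ≡ 1 (mod 634) ✓
Therefore the multiplicative order of 269 modulo 634 is 316.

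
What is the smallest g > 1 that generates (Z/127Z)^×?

φ(127) = 127 − 1 = 126 = 2 · 3^2 · 7.
g is a primitive root iff g^(126/q) ≢ 1 (mod 127) for each prime q ∈ {2, 3, 7}.
g = 2: 2^63 ≡ 1 — hits 1, so not a primitive root.
g = 3: 3^63 ≡ 126; 3^42 ≡ 107; 3^18 ≡ 4 — none is 1, so 3 is a primitive root.
The smallest primitive root modulo 127 is 3.

3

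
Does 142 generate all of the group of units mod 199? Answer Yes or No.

φ(199) = 199 − 1 = 198 = 2 · 3^2 · 11.
Test 142^(198/q) mod 199 for each prime factor q of 198:
142^99 ≡ 198 (mod 199)  [q = 2: ≢ 1 ✓]
142^66 ≡ 92 (mod 199)  [q = 3: ≢ 1 ✓]
142^18 ≡ 125 (mod 199)  [q = 11: ≢ 1 ✓]
None equal 1, so ord_199(142) = 198: 142 is a primitive root.

Yes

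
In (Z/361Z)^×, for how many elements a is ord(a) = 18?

6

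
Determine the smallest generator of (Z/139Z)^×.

φ(139) = 139 − 1 = 138 = 2 · 3 · 23.
g is a primitive root iff g^(138/q) ≢ 1 (mod 139) for each prime q ∈ {2, 3, 23}.
g = 2: 2^69 ≡ 138; 2^46 ≡ 96; 2^6 ≡ 64 — none is 1, so 2 is a primitive root.
So 2 is the smallest generator of (Z/139Z)^×.

2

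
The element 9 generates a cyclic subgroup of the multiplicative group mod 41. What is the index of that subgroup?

10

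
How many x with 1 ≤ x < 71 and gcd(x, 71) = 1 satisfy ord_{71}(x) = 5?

4

φ(71) = 71 − 1 = 70 = 2 · 5 · 7.
(Z/71Z)^× is cyclic (|G| = 70); a cyclic group of order m has exactly φ(d) elements of each order d | m, and none otherwise.
5 | 70, and φ(5) = 5 − 1 = 4.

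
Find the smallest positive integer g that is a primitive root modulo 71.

7

φ(71) = 71 − 1 = 70 = 2 · 5 · 7.
g is a primitive root iff g^(70/q) ≢ 1 (mod 71) for each prime q ∈ {2, 5, 7}.
g = 2: 2^35 ≡ 1 — hits 1, so not a primitive root.
g = 3: 3^35 ≡ 1 — hits 1, so not a primitive root.
g = 4: 4^35 ≡ 1 — hits 1, so not a primitive root.
g = 5: 5^35 ≡ 1 — hits 1, so not a primitive root.
g = 6: 6^35 ≡ 1 — hits 1, so not a primitive root.
g = 7: 7^35 ≡ 70; 7^14 ≡ 54; 7^10 ≡ 45 — none is 1, so 7 is a primitive root.
So 7 is the smallest generator of (Z/71Z)^×.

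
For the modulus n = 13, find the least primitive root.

2

φ(13) = 13 − 1 = 12 = 2^2 · 3.
Test candidates g = 2, 3, … against the prime factors q ∈ {2, 3} of φ(13): g is a generator iff g^(12/q) ≢ 1 for every such q.
g = 2: 2^6 ≡ 12; 2^4 ≡ 3 — none is 1, so 2 is a primitive root.
The smallest primitive root modulo 13 is 2.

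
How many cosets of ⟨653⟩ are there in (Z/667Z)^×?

2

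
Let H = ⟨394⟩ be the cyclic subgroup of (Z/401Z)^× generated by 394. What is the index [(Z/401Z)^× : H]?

By Lagrange's theorem, ord_401(394) divides φ(401) = 401 − 1 = 400 = 2^4 · 5^2.
Divisors of 400: 1, 2, 4, 5, 8, 10, 16, 20, 25, 40, 50, 80, 100, 200, 400.
Test each divisor d:
394^1 ≡ 394 (mod 401)
394^2 ≡ 49 (mod 401)
394^4 ≡ 396 (mod 401)
394^5 ≡ 35 (mod 401)
394^8 ≡ 25 (mod 401)
394^10 ≡ 22 (mod 401)
394^16 ≡ 224 (mod 401)
394^20 ≡ 83 (mod 401)
394^25 ≡ 98 (mod 401)
394^40 ≡ 72 (mod 401)
394^50 ≡ 381 (mod 401)
394^80 ≡ 372 (mod 401)
394^100 ≡ 400 (mod 401)
394^200 ≡ 1 (mod 401) ✓
So ord_401(394) = 200, hence |⟨394⟩| = 200.
[(Z/401Z)^× : ⟨394⟩] = 400/200 = 2.

2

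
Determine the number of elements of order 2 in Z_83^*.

φ(83) = 83 − 1 = 82 = 2 · 41.
(Z/83Z)^× is cyclic (|G| = 82); a cyclic group of order m has exactly φ(d) elements of each order d | m, and none otherwise.
2 | 82, and φ(2) = 2 − 1 = 1.

1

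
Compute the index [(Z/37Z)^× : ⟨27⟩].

By Lagrange's theorem, ord_37(27) divides φ(37) = 37 − 1 = 36 = 2^2 · 3^2.
Divisors of 36: 1, 2, 3, 4, 6, 9, 12, 18, 36.
Evaluate successive powers at the divisors of 36:
27^1 ≡ 27
27^2 ≡ 26
27^3 ≡ 36
27^4 ≡ 10
27^6 ≡ 1
So ord_37(27) = 6, hence |⟨27⟩| = 6.
[(Z/37Z)^× : ⟨27⟩] = 36/6 = 6.

6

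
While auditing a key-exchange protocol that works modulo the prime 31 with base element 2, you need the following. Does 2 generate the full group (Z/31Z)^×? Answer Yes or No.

No

φ(31) = 31 − 1 = 30 = 2 · 3 · 5.
It suffices to check that the order of 2 is not a proper divisor of 30: compute 2^(30/q) for q ∈ {2, 3, 5}.
2^15 ≡ 1 (mod 31)  [q = 2: ≡ 1 ✗]
2^10 ≡ 1 (mod 31)  [q = 3: ≡ 1 ✗]
2^6 ≡ 2 (mod 31)  [q = 5: ≢ 1 ✓]
2^15 ≡ 1 shows ord(2) | 15, strictly less than φ(31); not a primitive root.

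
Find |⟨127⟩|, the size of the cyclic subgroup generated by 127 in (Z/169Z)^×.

78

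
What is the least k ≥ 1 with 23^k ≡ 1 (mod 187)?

By Lagrange's theorem, ord_187(23) divides φ(187) = φ(11·17) = (11−1)·(17−1) = 10·16 = 160 = 2^5 · 5.
Divisors of 160: 1, 2, 4, 5, 8, 10, 16, 20, 32, 40, 80, 160.
Evaluate successive powers at the divisors of 160:
23^1 ≡ 23 (mod 187)
23^2 ≡ 155 (mod 187)
23^4 ≡ 89 (mod 187)
23^5 ≡ 177 (mod 187)
23^8 ≡ 67 (mod 187)
23^10 ≡ 100 (mod 187)
23^16 ≡ 1 (mod 187) ✓
Hence ord(23) = 16.

16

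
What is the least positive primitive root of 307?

φ(307) = 307 − 1 = 306 = 2 · 3^2 · 17.
g is a primitive root iff g^(306/q) ≢ 1 (mod 307) for each prime q ∈ {2, 3, 17}.
g = 2: 2^153 ≡ 306; 2^102 ≡ 1 — hits 1, so not a primitive root.
g = 3: 3^153 ≡ 306; 3^102 ≡ 1 — hits 1, so not a primitive root.
g = 4: 4^153 ≡ 1 — hits 1, so not a primitive root.
g = 5: 5^153 ≡ 306; 5^102 ≡ 289; 5^18 ≡ 81 — none is 1, so 5 is a primitive root.
So 5 is the smallest generator of (Z/307Z)^×.

5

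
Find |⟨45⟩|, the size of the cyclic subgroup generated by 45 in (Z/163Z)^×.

By Lagrange's theorem, ord_163(45) divides φ(163) = 163 − 1 = 162 = 2 · 3^4.
Divisors of 162: 1, 2, 3, 6, 9, 18, 27, 54, 81, 162.
Test each divisor d:
45^1 ≡ 45 (mod 163)
45^2 ≡ 69 (mod 163)
45^3 ≡ 8 (mod 163)
45^6 ≡ 64 (mod 163)
45^9 ≡ 23 (mod 163)
45^18 ≡ 40 (mod 163)
45^27 ≡ 105 (mod 163)
45^54 ≡ 104 (mod 163)
45^81 ≡ 162 (mod 163)
45^162 ≡ 1 (mod 163) ✓
Hence ord(45) = 162.

162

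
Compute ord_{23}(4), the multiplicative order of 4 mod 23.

Since 4 ∈ (Z/23Z)^×, its order divides φ(23) = 23 − 1 = 22 = 2 · 11.
Divisors of 22: 1, 2, 11, 22.
Compute 4^d (mod 23) for the divisors d until we hit 1:
4^1 ≡ 4 (mod 23)
4^2 ≡ 16 (mod 23)
4^11 ≡ 1 (mod 23) ✓
Hence ord(4) = 11.

11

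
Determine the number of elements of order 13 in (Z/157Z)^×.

12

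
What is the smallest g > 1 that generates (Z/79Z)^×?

3

φ(79) = 79 − 1 = 78 = 2 · 3 · 13.
Test candidates g = 2, 3, … against the prime factors q ∈ {2, 3, 13} of φ(79): g is a generator iff g^(78/q) ≢ 1 for every such q.
g = 2: 2^39 ≡ 1 — hits 1, so not a primitive root.
g = 3: 3^39 ≡ 78; 3^26 ≡ 23; 3^6 ≡ 18 — none is 1, so 3 is a primitive root.
So 3 is the smallest generator of (Z/79Z)^×.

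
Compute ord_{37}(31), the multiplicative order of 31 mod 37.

4

ord(31) | φ(37) = 37 − 1 = 36 = 2^2 · 3^2.
Divisors of 36: 1, 2, 3, 4, 6, 9, 12, 18, 36.
Evaluate successive powers at the divisors of 36:
31^1 ≡ 31 (mod 37)
31^2 ≡ 36 (mod 37)
31^3 ≡ 6 (mod 37)
31^4 ≡ 1 (mod 37) ✓
Hence ord(31) = 4.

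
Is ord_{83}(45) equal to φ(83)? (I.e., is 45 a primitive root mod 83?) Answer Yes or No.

φ(83) = 83 − 1 = 82 = 2 · 41.
Test 45^(82/q) mod 83 for each prime factor q of 82:
45^41 ≡ 82 (mod 83)  [q = 2: ≢ 1 ✓]
45^2 ≡ 33 (mod 83)  [q = 41: ≢ 1 ✓]
None equal 1, so ord_83(45) = 82: 45 is a primitive root.

Yes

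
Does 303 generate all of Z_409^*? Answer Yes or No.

No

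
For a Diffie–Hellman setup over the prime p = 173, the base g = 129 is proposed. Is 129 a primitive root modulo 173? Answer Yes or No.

Yes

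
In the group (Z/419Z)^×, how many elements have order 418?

180

φ(419) = 419 − 1 = 418 = 2 · 11 · 19.
(Z/419Z)^× is cyclic (|G| = 418); a cyclic group of order m has exactly φ(d) elements of each order d | m, and none otherwise.
418 = 2 · 11 · 19 divides 418, and φ(418) = 180.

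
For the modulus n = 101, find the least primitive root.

2

φ(101) = 101 − 1 = 100 = 2^2 · 5^2.
Test candidates g = 2, 3, … against the prime factors q ∈ {2, 5} of φ(101): g is a generator iff g^(100/q) ≢ 1 for every such q.
g = 2: 2^50 ≡ 100; 2^20 ≡ 95 — none is 1, so 2 is a primitive root.
So 2 is the smallest generator of (Z/101Z)^×.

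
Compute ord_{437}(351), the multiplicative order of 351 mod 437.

99

The order of 351 must divide φ(437) = φ(19·23) = (19−1)·(23−1) = 18·22 = 396 = 2^2 · 3^2 · 11.
Divisors of 396: 1, 2, 3, 4, 6, 9, 11, 12, 18, 22, 33, 36, 44, 66, 99, 132, 198, 396.
Evaluate successive powers at the divisors of 396:
351^1 ≡ 351
351^2 ≡ 404
351^3 ≡ 216
351^4 ≡ 215
351^6 ≡ 334
351^9 ≡ 39
351^11 ≡ 24
351^12 ≡ 121
351^18 ≡ 210
351^22 ≡ 139
351^33 ≡ 277
351^36 ≡ 400
351^44 ≡ 93
351^66 ≡ 254
351^99 ≡ 1
Hence ord(351) = 99.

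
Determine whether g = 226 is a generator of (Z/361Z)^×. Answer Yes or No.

φ(361) = φ(19^2) = 19·(19−1) = 342 = 2 · 3^2 · 19.
226 is a primitive root mod 361 iff 226^(φ(361)/q) ≢ 1 for every prime q | φ(361), i.e. q ∈ {2, 3, 19}.
226^171 ≡ 1 (mod 361)  [q = 2: ≡ 1 ✗]
226^114 ≡ 292 (mod 361)  [q = 3: ≢ 1 ✓]
226^18 ≡ 172 (mod 361)  [q = 19: ≢ 1 ✓]
226^171 ≡ 1 shows ord(226) | 171, strictly less than φ(361); not a primitive root.

No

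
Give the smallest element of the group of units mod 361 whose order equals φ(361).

2

φ(361) = φ(19^2) = 19·(19−1) = 342 = 2 · 3^2 · 19.
Test candidates g = 2, 3, … against the prime factors q ∈ {2, 3, 19} of φ(361): g is a generator iff g^(342/q) ≢ 1 for every such q.
g = 2: 2^171 ≡ 360; 2^114 ≡ 292; 2^18 ≡ 58 — none is 1, so 2 is a primitive root.
Hence the least primitive root of 361 is 2.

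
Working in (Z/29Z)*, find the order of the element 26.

28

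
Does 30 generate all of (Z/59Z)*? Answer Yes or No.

Yes

φ(59) = 59 − 1 = 58 = 2 · 29.
Test 30^(58/q) mod 59 for each prime factor q of 58:
30^29 ≡ 58 (mod 59)  [q = 2: ≢ 1 ✓]
30^2 ≡ 15 (mod 59)  [q = 29: ≢ 1 ✓]
None equal 1, so ord_59(30) = 58: 30 is a primitive root.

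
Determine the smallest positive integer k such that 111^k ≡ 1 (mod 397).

18

By Lagrange's theorem, ord_397(111) divides φ(397) = 397 − 1 = 396 = 2^2 · 3^2 · 11.
Divisors of 396: 1, 2, 3, 4, 6, 9, 11, 12, 18, 22, 33, 36, 44, 66, 99, 132, 198, 396.
Evaluate successive powers at the divisors of 396:
111^1 ≡ 111
111^2 ≡ 14
111^3 ≡ 363
111^4 ≡ 196
111^6 ≡ 362
111^9 ≡ 396
111^11 ≡ 383
111^12 ≡ 34
111^18 ≡ 1
Therefore the multiplicative order of 111 modulo 397 is 18.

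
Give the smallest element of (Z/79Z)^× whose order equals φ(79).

3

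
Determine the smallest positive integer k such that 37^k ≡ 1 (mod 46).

22

ord(37) | φ(46) = φ(2)·φ(23) = 1·22 = 22 = 2 · 11.
Divisors of 22: 1, 2, 11, 22.
Evaluate successive powers at the divisors of 22:
37^1 ≡ 37
37^2 ≡ 35
37^11 ≡ 45
37^22 ≡ 1
Therefore the multiplicative order of 37 modulo 46 is 22.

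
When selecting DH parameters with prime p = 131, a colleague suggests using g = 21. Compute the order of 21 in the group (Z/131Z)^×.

ord(21) | φ(131) = 131 − 1 = 130 = 2 · 5 · 13.
Divisors of 130: 1, 2, 5, 10, 13, 26, 65, 130.
Check 21^d mod 131 for each divisor in increasing order:
21^1 ≡ 21 (mod 131)
21^2 ≡ 48 (mod 131)
21^5 ≡ 45 (mod 131)
21^10 ≡ 60 (mod 131)
21^13 ≡ 89 (mod 131)
21^26 ≡ 61 (mod 131)
21^65 ≡ 1 (mod 131) ✓
Therefore the multiplicative order of 21 modulo 131 is 65.

65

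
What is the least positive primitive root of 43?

3

φ(43) = 43 − 1 = 42 = 2 · 3 · 7.
g is a primitive root iff g^(42/q) ≢ 1 (mod 43) for each prime q ∈ {2, 3, 7}.
g = 2: 2^21 ≡ 42; 2^14 ≡ 1 — hits 1, so not a primitive root.
g = 3: 3^21 ≡ 42; 3^14 ≡ 36; 3^6 ≡ 41 — none is 1, so 3 is a primitive root.
Hence the least primitive root of 43 is 3.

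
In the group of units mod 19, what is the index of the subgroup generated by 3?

ord(3) | φ(19) = 19 − 1 = 18 = 2 · 3^2.
Divisors of 18: 1, 2, 3, 6, 9, 18.
Compute 3^d (mod 19) for the divisors d until we hit 1:
3^1 ≡ 3 (mod 19)
3^2 ≡ 9 (mod 19)
3^3 ≡ 8 (mod 19)
3^6 ≡ 7 (mod 19)
3^9 ≡ 18 (mod 19)
3^18 ≡ 1 (mod 19) ✓
Thus |⟨3⟩| = ord(3) = 18.
The index is φ(19) / ord(3) = 18 / 18 = 1.

1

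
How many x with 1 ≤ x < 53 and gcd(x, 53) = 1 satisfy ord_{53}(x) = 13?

12

φ(53) = 53 − 1 = 52 = 2^2 · 13.
Since (Z/53Z)^× is cyclic of order 52, the number of elements of order d is φ(d) when d | 52 and 0 otherwise.
13 | 52, and φ(13) = 13 − 1 = 12.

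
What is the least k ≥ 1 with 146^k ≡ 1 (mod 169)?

ord(146) | φ(169) = φ(13^2) = 13·(13−1) = 156 = 2^2 · 3 · 13.
Divisors of 156: 1, 2, 3, 4, 6, 12, 13, 26, 39, 52, 78, 156.
Evaluate successive powers at the divisors of 156:
146^1 ≡ 146 (mod 169)
146^2 ≡ 22 (mod 169)
146^3 ≡ 1 (mod 169) ✓
So ord_169(146) = 3.

3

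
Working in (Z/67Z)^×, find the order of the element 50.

ord(50) | φ(67) = 67 − 1 = 66 = 2 · 3 · 11.
Divisors of 66: 1, 2, 3, 6, 11, 22, 33, 66.
Evaluate successive powers at the divisors of 66:
50^1 ≡ 50 (mod 67)
50^2 ≡ 21 (mod 67)
50^3 ≡ 45 (mod 67)
50^6 ≡ 15 (mod 67)
50^11 ≡ 38 (mod 67)
50^22 ≡ 37 (mod 67)
50^33 ≡ 66 (mod 67)
50^66 ≡ 1 (mod 67) ✓
The smallest such exponent is 66, so the order of 50 is 66.

66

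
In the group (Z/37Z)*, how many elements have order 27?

φ(37) = 37 − 1 = 36 = 2^2 · 3^2.
Since (Z/37Z)^× is cyclic of order 36, the number of elements of order d is φ(d) when d | 36 and 0 otherwise.
Here 36 is not a multiple of 27, so there are no elements of order 27.

0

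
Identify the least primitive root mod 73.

φ(73) = 73 − 1 = 72 = 2^3 · 3^2.
Test candidates g = 2, 3, … against the prime factors q ∈ {2, 3} of φ(73): g is a generator iff g^(72/q) ≢ 1 for every such q.
g = 2: 2^36 ≡ 1 — hits 1, so not a primitive root.
g = 3: 3^36 ≡ 1 — hits 1, so not a primitive root.
g = 4: 4^36 ≡ 1 — hits 1, so not a primitive root.
g = 5: 5^36 ≡ 72; 5^24 ≡ 8 — none is 1, so 5 is a primitive root.
So 5 is the smallest generator of (Z/73Z)^×.

5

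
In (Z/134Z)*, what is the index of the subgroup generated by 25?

6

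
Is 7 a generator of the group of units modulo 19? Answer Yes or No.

No

φ(19) = 19 − 1 = 18 = 2 · 3^2.
Test 7^(18/q) mod 19 for each prime factor q of 18:
7^9 ≡ 1 (mod 19)  [q = 2: ≡ 1 ✗]
7^6 ≡ 1 (mod 19)  [q = 3: ≡ 1 ✗]
Since 7^9 ≡ 1, the order of 7 divides 9 < 18, so 7 is not a primitive root.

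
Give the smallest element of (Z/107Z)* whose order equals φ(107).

2

φ(107) = 107 − 1 = 106 = 2 · 53.
g is a primitive root iff g^(106/q) ≢ 1 (mod 107) for each prime q ∈ {2, 53}.
g = 2: 2^53 ≡ 106; 2^2 ≡ 4 — none is 1, so 2 is a primitive root.
Hence the least primitive root of 107 is 2.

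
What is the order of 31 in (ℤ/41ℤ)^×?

10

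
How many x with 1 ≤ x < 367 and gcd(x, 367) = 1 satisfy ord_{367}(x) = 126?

0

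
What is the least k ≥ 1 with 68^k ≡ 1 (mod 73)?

72

By Lagrange's theorem, ord_73(68) divides φ(73) = 73 − 1 = 72 = 2^3 · 3^2.
Divisors of 72: 1, 2, 3, 4, 6, 8, 9, 12, 18, 24, 36, 72.
Test each divisor d:
68^1 ≡ 68 (mod 73)
68^2 ≡ 25 (mod 73)
68^3 ≡ 21 (mod 73)
68^4 ≡ 41 (mod 73)
68^6 ≡ 3 (mod 73)
68^8 ≡ 2 (mod 73)
68^9 ≡ 63 (mod 73)
68^12 ≡ 9 (mod 73)
68^18 ≡ 27 (mod 73)
68^24 ≡ 8 (mod 73)
68^36 ≡ 72 (mod 73)
68^72 ≡ 1 (mod 73) ✓
So ord_73(68) = 72.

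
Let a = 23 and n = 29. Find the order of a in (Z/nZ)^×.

7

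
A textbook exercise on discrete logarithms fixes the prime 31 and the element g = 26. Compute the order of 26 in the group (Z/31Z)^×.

6

By Lagrange's theorem, ord_31(26) divides φ(31) = 31 − 1 = 30 = 2 · 3 · 5.
Divisors of 30: 1, 2, 3, 5, 6, 10, 15, 30.
Evaluate successive powers at the divisors of 30:
26^1 ≡ 26
26^2 ≡ 25
26^3 ≡ 30
26^5 ≡ 6
26^6 ≡ 1
So ord_31(26) = 6.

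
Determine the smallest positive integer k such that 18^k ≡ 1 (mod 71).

35

By Lagrange's theorem, ord_71(18) divides φ(71) = 71 − 1 = 70 = 2 · 5 · 7.
Divisors of 70: 1, 2, 5, 7, 10, 14, 35, 70.
Check 18^d mod 71 for each divisor in increasing order:
18^1 ≡ 18 (mod 71)
18^2 ≡ 40 (mod 71)
18^5 ≡ 45 (mod 71)
18^7 ≡ 25 (mod 71)
18^10 ≡ 37 (mod 71)
18^14 ≡ 57 (mod 71)
18^35 ≡ 1 (mod 71) ✓
Hence ord(18) = 35.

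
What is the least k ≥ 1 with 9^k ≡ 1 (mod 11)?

The order of 9 must divide φ(11) = 11 − 1 = 10 = 2 · 5.
Divisors of 10: 1, 2, 5, 10.
Compute 9^d (mod 11) for the divisors d until we hit 1:
9^1 ≡ 9 (mod 11)
9^2 ≡ 4 (mod 11)
9^5 ≡ 1 (mod 11) ✓
So ord_11(9) = 5.

5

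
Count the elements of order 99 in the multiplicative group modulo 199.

φ(199) = 199 − 1 = 198 = 2 · 3^2 · 11.
Since (Z/199Z)^× is cyclic of order 198, the number of elements of order d is φ(d) when d | 198 and 0 otherwise.
99 = 3^2 · 11 divides 198, and φ(99) = 60.

60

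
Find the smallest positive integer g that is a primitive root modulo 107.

φ(107) = 107 − 1 = 106 = 2 · 53.
g is a primitive root iff g^(106/q) ≢ 1 (mod 107) for each prime q ∈ {2, 53}.
g = 2: 2^53 ≡ 106; 2^2 ≡ 4 — none is 1, so 2 is a primitive root.
So 2 is the smallest generator of (Z/107Z)^×.

2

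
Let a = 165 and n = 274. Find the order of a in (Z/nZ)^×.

68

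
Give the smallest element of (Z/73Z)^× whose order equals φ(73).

φ(73) = 73 − 1 = 72 = 2^3 · 3^2.
Test candidates g = 2, 3, … against the prime factors q ∈ {2, 3} of φ(73): g is a generator iff g^(72/q) ≢ 1 for every such q.
g = 2: 2^36 ≡ 1 — hits 1, so not a primitive root.
g = 3: 3^36 ≡ 1 — hits 1, so not a primitive root.
g = 4: 4^36 ≡ 1 — hits 1, so not a primitive root.
g = 5: 5^36 ≡ 72; 5^24 ≡ 8 — none is 1, so 5 is a primitive root.
Hence the least primitive root of 73 is 5.

5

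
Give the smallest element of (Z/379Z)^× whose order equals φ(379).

2

φ(379) = 379 − 1 = 378 = 2 · 3^3 · 7.
g is a primitive root iff g^(378/q) ≢ 1 (mod 379) for each prime q ∈ {2, 3, 7}.
g = 2: 2^189 ≡ 378; 2^126 ≡ 327; 2^54 ≡ 125 — none is 1, so 2 is a primitive root.
The smallest primitive root modulo 379 is 2.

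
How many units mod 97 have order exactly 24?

φ(97) = 97 − 1 = 96 = 2^5 · 3.
(Z/97Z)^× is cyclic (|G| = 96); a cyclic group of order m has exactly φ(d) elements of each order d | m, and none otherwise.
24 = 2^3 · 3 divides 96, and φ(24) = 8.

8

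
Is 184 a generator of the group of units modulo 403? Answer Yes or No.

403 = 13 · 31 is a product of two distinct odd primes, so (Z/403Z)^× ≅ (Z/13Z)^× × (Z/31Z)^× is not cyclic.
No primitive root modulo 403 exists; in particular 184 is not one.

No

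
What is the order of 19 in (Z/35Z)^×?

Since 19 ∈ (Z/35Z)^×, its order divides φ(35) = φ(5·7) = (5−1)·(7−1) = 4·6 = 24 = 2^3 · 3.
Divisors of 24: 1, 2, 3, 4, 6, 8, 12, 24.
Evaluate successive powers at the divisors of 24:
19^1 ≡ 19 (mod 35)
19^2 ≡ 11 (mod 35)
19^3 ≡ 34 (mod 35)
19^4 ≡ 16 (mod 35)
19^6 ≡ 1 (mod 35) ✓
So ord_35(19) = 6.

6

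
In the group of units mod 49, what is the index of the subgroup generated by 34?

3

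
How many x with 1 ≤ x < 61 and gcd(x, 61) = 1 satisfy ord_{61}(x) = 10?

φ(61) = 61 − 1 = 60 = 2^2 · 3 · 5.
(Z/61Z)^× is cyclic (|G| = 60); a cyclic group of order m has exactly φ(d) elements of each order d | m, and none otherwise.
10 = 2 · 5 divides 60, and φ(10) = 4.

4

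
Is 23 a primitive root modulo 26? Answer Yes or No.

No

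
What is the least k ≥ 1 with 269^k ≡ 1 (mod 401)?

400

Since 269 ∈ (Z/401Z)^×, its order divides φ(401) = 401 − 1 = 400 = 2^4 · 5^2.
Divisors of 400: 1, 2, 4, 5, 8, 10, 16, 20, 25, 40, 50, 80, 100, 200, 400.
Compute 269^d (mod 401) for the divisors d until we hit 1:
269^1 ≡ 269
269^2 ≡ 181
269^4 ≡ 280
269^5 ≡ 333
269^8 ≡ 205
269^10 ≡ 213
269^16 ≡ 321
269^20 ≡ 56
269^25 ≡ 202
269^40 ≡ 329
269^50 ≡ 303
269^80 ≡ 372
269^100 ≡ 381
269^200 ≡ 400
269^400 ≡ 1
Therefore the multiplicative order of 269 modulo 401 is 400.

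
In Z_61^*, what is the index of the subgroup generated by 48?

10

Since 48 ∈ (Z/61Z)^×, its order divides φ(61) = 61 − 1 = 60 = 2^2 · 3 · 5.
Divisors of 60: 1, 2, 3, 4, 5, 6, 10, 12, 15, 20, 30, 60.
Test each divisor d:
48^1 ≡ 48 (mod 61)
48^2 ≡ 47 (mod 61)
48^3 ≡ 60 (mod 61)
48^4 ≡ 13 (mod 61)
48^5 ≡ 14 (mod 61)
48^6 ≡ 1 (mod 61) ✓
Thus |⟨48⟩| = ord(48) = 6.
The index is φ(61) / ord(48) = 60 / 6 = 10.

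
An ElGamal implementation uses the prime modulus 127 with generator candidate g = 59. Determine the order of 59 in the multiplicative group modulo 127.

18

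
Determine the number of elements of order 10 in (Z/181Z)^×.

4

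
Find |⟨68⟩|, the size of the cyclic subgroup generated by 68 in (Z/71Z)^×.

70

ord(68) | φ(71) = 71 − 1 = 70 = 2 · 5 · 7.
Divisors of 70: 1, 2, 5, 7, 10, 14, 35, 70.
Evaluate successive powers at the divisors of 70:
68^1 ≡ 68 (mod 71)
68^2 ≡ 9 (mod 71)
68^5 ≡ 41 (mod 71)
68^7 ≡ 14 (mod 71)
68^10 ≡ 48 (mod 71)
68^14 ≡ 54 (mod 71)
68^35 ≡ 70 (mod 71)
68^70 ≡ 1 (mod 71) ✓
Hence ord(68) = 70.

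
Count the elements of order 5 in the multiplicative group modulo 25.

φ(25) = φ(5^2) = 5·(5−1) = 20 = 2^2 · 5.
In a cyclic group of order 20, there are φ(d) elements of order d for each divisor d of 20, and zero for non-divisors.
5 | 20, and φ(5) = 5 − 1 = 4.

4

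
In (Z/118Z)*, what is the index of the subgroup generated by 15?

2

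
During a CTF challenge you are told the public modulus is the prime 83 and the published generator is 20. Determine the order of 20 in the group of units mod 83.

82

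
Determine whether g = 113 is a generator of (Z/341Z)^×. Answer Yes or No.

No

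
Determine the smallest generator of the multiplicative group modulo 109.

φ(109) = 109 − 1 = 108 = 2^2 · 3^3.
g is a primitive root iff g^(108/q) ≢ 1 (mod 109) for each prime q ∈ {2, 3}.
g = 2: 2^54 ≡ 108; 2^36 ≡ 1 — hits 1, so not a primitive root.
g = 3: 3^54 ≡ 1 — hits 1, so not a primitive root.
g = 4: 4^54 ≡ 1 — hits 1, so not a primitive root.
g = 5: 5^54 ≡ 1 — hits 1, so not a primitive root.
g = 6: 6^54 ≡ 108; 6^36 ≡ 63 — none is 1, so 6 is a primitive root.
The smallest primitive root modulo 109 is 6.

6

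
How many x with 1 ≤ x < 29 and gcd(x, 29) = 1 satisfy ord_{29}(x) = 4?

φ(29) = 29 − 1 = 28 = 2^2 · 7.
(Z/29Z)^× is cyclic (|G| = 28); a cyclic group of order m has exactly φ(d) elements of each order d | m, and none otherwise.
4 = 2^2 divides 28, and φ(4) = 2.

2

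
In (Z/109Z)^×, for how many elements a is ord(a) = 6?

2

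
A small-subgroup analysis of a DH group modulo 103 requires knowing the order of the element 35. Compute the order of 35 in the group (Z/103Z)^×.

102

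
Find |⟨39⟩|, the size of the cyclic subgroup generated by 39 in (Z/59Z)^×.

58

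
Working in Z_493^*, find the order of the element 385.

Since 385 ∈ (Z/493Z)^×, its order divides φ(493) = φ(17·29) = (17−1)·(29−1) = 16·28 = 448 = 2^6 · 7.
Divisors of 448: 1, 2, 4, 7, 8, 14, 16, 28, 32, 56, 64, 112, 224, 448.
Check 385^d mod 493 for each divisor in increasing order:
385^1 ≡ 385 (mod 493)
385^2 ≡ 325 (mod 493)
385^4 ≡ 123 (mod 493)
385^7 ≡ 394 (mod 493)
385^8 ≡ 339 (mod 493)
385^14 ≡ 434 (mod 493)
385^16 ≡ 52 (mod 493)
385^28 ≡ 30 (mod 493)
385^32 ≡ 239 (mod 493)
385^56 ≡ 407 (mod 493)
385^64 ≡ 426 (mod 493)
385^112 ≡ 1 (mod 493) ✓
Hence ord(385) = 112.

112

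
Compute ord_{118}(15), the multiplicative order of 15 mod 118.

29

By Lagrange's theorem, ord_118(15) divides φ(118) = φ(2)·φ(59) = 1·58 = 58 = 2 · 29.
Divisors of 58: 1, 2, 29, 58.
Compute 15^d (mod 118) for the divisors d until we hit 1:
15^1 ≡ 15
15^2 ≡ 107
15^29 ≡ 1
The smallest such exponent is 29, so the order of 15 is 29.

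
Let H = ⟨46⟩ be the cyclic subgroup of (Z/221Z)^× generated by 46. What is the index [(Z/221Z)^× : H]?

4

ord(46) | φ(221) = φ(13·17) = (13−1)·(17−1) = 12·16 = 192 = 2^6 · 3.
Divisors of 192: 1, 2, 3, 4, 6, 8, 12, 16, 24, 32, 48, 64, 96, 192.
Compute 46^d (mod 221) for the divisors d until we hit 1:
46^1 ≡ 46 (mod 221)
46^2 ≡ 127 (mod 221)
46^3 ≡ 96 (mod 221)
46^4 ≡ 217 (mod 221)
46^6 ≡ 155 (mod 221)
46^8 ≡ 16 (mod 221)
46^12 ≡ 157 (mod 221)
46^16 ≡ 35 (mod 221)
46^24 ≡ 118 (mod 221)
46^32 ≡ 120 (mod 221)
46^48 ≡ 1 (mod 221) ✓
So ord_221(46) = 48, hence |⟨46⟩| = 48.
[(Z/221Z)^× : ⟨46⟩] = 192/48 = 4.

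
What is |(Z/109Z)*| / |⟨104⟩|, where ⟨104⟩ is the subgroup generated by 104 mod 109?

Since 104 ∈ (Z/109Z)^×, its order divides φ(109) = 109 − 1 = 108 = 2^2 · 3^3.
Divisors of 108: 1, 2, 3, 4, 6, 9, 12, 18, 27, 36, 54, 108.
Test each divisor d:
104^1 ≡ 104
104^2 ≡ 25
104^3 ≡ 93
104^4 ≡ 80
104^6 ≡ 38
104^9 ≡ 46
104^12 ≡ 27
104^18 ≡ 45
104^27 ≡ 108
104^36 ≡ 63
104^54 ≡ 1
The order of 104 is 54, so the subgroup it generates has 54 elements.
[(Z/109Z)^× : ⟨104⟩] = 108/54 = 2.

2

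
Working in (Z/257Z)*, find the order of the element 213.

Since 213 ∈ (Z/257Z)^×, its order divides φ(257) = 257 − 1 = 256 = 2^8.
Divisors of 256: 1, 2, 4, 8, 16, 32, 64, 128, 256.
Test each divisor d:
213^1 ≡ 213 (mod 257)
213^2 ≡ 137 (mod 257)
213^4 ≡ 8 (mod 257)
213^8 ≡ 64 (mod 257)
213^16 ≡ 241 (mod 257)
213^32 ≡ 256 (mod 257)
213^64 ≡ 1 (mod 257) ✓
Hence ord(213) = 64.

64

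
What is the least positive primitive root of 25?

2

φ(25) = φ(5^2) = 5·(5−1) = 20 = 2^2 · 5.
g is a primitive root iff g^(20/q) ≢ 1 (mod 25) for each prime q ∈ {2, 5}.
g = 2: 2^10 ≡ 24; 2^4 ≡ 16 — none is 1, so 2 is a primitive root.
Hence the least primitive root of 25 is 2.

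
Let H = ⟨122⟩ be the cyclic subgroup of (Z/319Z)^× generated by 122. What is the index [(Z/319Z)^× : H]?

20

Since 122 ∈ (Z/319Z)^×, its order divides φ(319) = φ(11·29) = (11−1)·(29−1) = 10·28 = 280 = 2^3 · 5 · 7.
Divisors of 280: 1, 2, 4, 5, 7, 8, 10, 14, 20, 28, 35, 40, 56, 70, 140, 280.
Check 122^d mod 319 for each divisor in increasing order:
122^1 ≡ 122 (mod 319)
122^2 ≡ 210 (mod 319)
122^4 ≡ 78 (mod 319)
122^5 ≡ 265 (mod 319)
122^7 ≡ 144 (mod 319)
122^8 ≡ 23 (mod 319)
122^10 ≡ 45 (mod 319)
122^14 ≡ 1 (mod 319) ✓
So ord_319(122) = 14, hence |⟨122⟩| = 14.
[(Z/319Z)^× : ⟨122⟩] = 280/14 = 20.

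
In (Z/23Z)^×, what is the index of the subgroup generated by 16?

2

Since 16 ∈ (Z/23Z)^×, its order divides φ(23) = 23 − 1 = 22 = 2 · 11.
Divisors of 22: 1, 2, 11, 22.
Evaluate successive powers at the divisors of 22:
16^1 ≡ 16 (mod 23)
16^2 ≡ 3 (mod 23)
16^11 ≡ 1 (mod 23) ✓
The order of 16 is 11, so the subgroup it generates has 11 elements.
[(Z/23Z)^× : ⟨16⟩] = 22/11 = 2.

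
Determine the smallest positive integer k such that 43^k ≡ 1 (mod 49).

The order of 43 must divide φ(49) = φ(7^2) = 7·(7−1) = 42 = 2 · 3 · 7.
Divisors of 42: 1, 2, 3, 6, 7, 14, 21, 42.
Check 43^d mod 49 for each divisor in increasing order:
43^1 ≡ 43 (mod 49)
43^2 ≡ 36 (mod 49)
43^3 ≡ 29 (mod 49)
43^6 ≡ 8 (mod 49)
43^7 ≡ 1 (mod 49) ✓
Therefore the multiplicative order of 43 modulo 49 is 7.

7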